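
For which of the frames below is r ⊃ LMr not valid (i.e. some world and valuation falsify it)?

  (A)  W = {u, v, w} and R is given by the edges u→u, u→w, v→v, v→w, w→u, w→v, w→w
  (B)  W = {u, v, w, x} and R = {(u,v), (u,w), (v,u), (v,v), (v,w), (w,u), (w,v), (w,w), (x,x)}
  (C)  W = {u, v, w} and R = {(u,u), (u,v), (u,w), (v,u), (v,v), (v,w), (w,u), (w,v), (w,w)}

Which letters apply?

none

The schema r ⊃ LMr is axiom B; it is valid on a frame iff R is symmetric.
(A) R is symmetric (every R-edge is matched by its reverse), so the schema is valid here.
(B) R is symmetric (every R-edge is matched by its reverse), so the schema is valid here.
(C) R is symmetric (every R-edge is matched by its reverse), so the schema is valid here.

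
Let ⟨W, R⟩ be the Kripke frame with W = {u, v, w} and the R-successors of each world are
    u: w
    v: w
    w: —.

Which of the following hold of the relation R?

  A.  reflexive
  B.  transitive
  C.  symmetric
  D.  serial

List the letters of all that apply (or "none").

(A) not reflexive: not u R u.
(B) transitive: R is closed under composition.
(C) not symmetric: u R w but not w R u.
(D) not serial: w has no R-successor.

B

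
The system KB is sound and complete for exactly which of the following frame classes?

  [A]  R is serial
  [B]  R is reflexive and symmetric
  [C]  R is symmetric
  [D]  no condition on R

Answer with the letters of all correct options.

(A) this class determines D, not KB.
(B) this class determines B (= KTB), not KB.
(C) KB is sound and complete for exactly this class.
(D) this class determines K, not KB.

C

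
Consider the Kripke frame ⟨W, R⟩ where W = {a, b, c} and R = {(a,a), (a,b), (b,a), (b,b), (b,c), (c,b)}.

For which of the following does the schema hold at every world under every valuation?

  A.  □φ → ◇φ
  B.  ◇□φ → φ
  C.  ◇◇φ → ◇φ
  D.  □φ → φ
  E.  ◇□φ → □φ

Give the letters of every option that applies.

R is not reflexive: not c R c.
R is symmetric: every R-edge is matched by its reverse.
R is not transitive: a R b and b R c but not a R c.
R is not euclidean: b R a and b R c but not a R c.
R is serial: every world has an R-successor.
(A) □φ → ◇φ (axiom D) characterises the serial frames. R is serial — valid.
(B) the dual of axiom B: valid iff R is symmetric. R is symmetric — valid.
(C) ◇◇φ → ◇φ is the dual of axiom 4, which corresponds to transitivity. R is not transitive — not valid.
(D) □φ → φ is axiom T; it is valid on a frame exactly when R is reflexive. R is not reflexive, so not valid.
(E) the dual of axiom 5: valid iff R is euclidean. R is not euclidean — not valid.

A, B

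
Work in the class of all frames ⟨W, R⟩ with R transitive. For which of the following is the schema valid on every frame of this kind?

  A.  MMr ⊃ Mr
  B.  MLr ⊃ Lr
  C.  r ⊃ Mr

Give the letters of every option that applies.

A

(A) the dual of axiom 4: valid iff R is transitive. Every such R is transitive — valid.
(B) MLr ⊃ Lr is the dual of axiom 5, which corresponds to the euclidean property. Such an R need not be euclidean — not valid.
(C) r ⊃ Mr is the dual of axiom T; it is valid on a frame exactly when R is reflexive. Such an R need not be reflexive, so not valid.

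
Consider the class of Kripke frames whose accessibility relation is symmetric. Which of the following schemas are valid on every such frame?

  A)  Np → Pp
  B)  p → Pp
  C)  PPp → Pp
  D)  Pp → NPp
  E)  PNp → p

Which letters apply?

E

(A) Np → Pp (axiom D) characterises the serial frames. Such an R need not be serial — not valid.
(B) p → Pp is the dual of axiom T; it is valid on a frame exactly when R is reflexive. Such an R need not be reflexive, so not valid.
(C) the dual of axiom 4: valid iff R is transitive. Such an R need not be transitive — not valid.
(D) Pp → NPp is axiom 5, which corresponds to the euclidean property. Such an R need not be euclidean — not valid.
(E) PNp → p is the dual of axiom B, which corresponds to symmetry. Every such R is symmetric — valid.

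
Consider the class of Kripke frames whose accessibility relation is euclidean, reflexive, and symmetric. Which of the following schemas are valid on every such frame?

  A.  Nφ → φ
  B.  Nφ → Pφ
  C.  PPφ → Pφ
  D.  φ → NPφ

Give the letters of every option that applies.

A, B, C, D

A relation that is euclidean, reflexive, and symmetric is also serial and transitive.
(A) Nφ → φ is axiom T, which corresponds to reflexivity. Every such R is reflexive — valid.
(B) Nφ → Pφ is axiom D, which corresponds to seriality. Every such R is serial — valid.
(C) PPφ → Pφ is the dual of axiom 4, which corresponds to transitivity. Every such R is transitive — valid.
(D) axiom B: valid iff R is symmetric. Every such R is symmetric — valid.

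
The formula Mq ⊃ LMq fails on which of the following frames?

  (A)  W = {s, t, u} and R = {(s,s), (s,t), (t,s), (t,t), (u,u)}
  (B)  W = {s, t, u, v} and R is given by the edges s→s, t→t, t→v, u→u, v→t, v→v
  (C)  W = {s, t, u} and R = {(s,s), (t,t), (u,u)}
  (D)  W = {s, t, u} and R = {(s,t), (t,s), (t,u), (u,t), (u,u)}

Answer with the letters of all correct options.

D

The schema Mq ⊃ LMq is axiom 5; it is valid on a frame iff R is euclidean.
(A) R is euclidean (any two R-successors of the same world are R-related), so the schema is valid here.
(B) R is euclidean (any two R-successors of the same world are R-related), so the schema is valid here.
(C) R is euclidean (any two R-successors of the same world are R-related), so the schema is valid here.
(D) R is not euclidean (t R s and t R u but not s R u), so the schema fails here.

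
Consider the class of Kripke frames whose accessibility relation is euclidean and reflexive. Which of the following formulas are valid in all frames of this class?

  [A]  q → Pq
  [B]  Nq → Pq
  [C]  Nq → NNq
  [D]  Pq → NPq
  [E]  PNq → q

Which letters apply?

A, B, C, D, E

A reflexive euclidean relation is also symmetric (from wRw and wRv the euclidean condition gives vRw) and hence transitive; it is an equivalence relation.
(A) q → Pq is the dual of axiom T, which corresponds to reflexivity. Every such R is reflexive — valid.
(B) Nq → Pq (axiom D) characterises the serial frames. Every such R is serial — valid.
(C) Nq → NNq is axiom 4; it is valid on a frame exactly when R is transitive. Every such R is transitive, so valid.
(D) axiom 5: valid iff R is euclidean. Every such R is euclidean — valid.
(E) the dual of axiom B: valid iff R is symmetric. Every such R is symmetric — valid.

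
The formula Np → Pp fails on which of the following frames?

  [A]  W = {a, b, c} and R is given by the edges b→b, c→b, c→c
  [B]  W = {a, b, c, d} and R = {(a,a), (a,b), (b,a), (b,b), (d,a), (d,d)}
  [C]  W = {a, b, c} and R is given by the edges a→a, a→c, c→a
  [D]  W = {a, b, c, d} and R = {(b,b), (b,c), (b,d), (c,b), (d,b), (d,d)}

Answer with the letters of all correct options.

A, B, C, D

The schema Np → Pp is axiom D; it is valid on a frame iff R is serial.
(A) R is not serial (a has no R-successor), so the schema fails here.
(B) R is not serial (c has no R-successor), so the schema fails here.
(C) R is not serial (b has no R-successor), so the schema fails here.
(D) R is not serial (a has no R-successor), so the schema fails here.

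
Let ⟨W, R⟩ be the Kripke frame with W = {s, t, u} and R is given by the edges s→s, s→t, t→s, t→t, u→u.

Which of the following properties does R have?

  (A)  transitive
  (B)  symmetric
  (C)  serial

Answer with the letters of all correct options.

(A) transitive: R is closed under composition.
(B) symmetric: every R-edge is matched by its reverse.
(C) serial: every world has an R-successor.

A, B, C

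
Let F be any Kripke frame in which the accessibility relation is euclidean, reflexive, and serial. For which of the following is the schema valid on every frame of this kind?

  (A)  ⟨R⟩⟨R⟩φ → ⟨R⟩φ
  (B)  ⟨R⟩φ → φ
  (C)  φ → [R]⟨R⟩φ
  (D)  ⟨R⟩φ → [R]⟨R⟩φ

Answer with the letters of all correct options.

A relation that is euclidean, reflexive, and serial is also symmetric and transitive.
(A) ⟨R⟩⟨R⟩φ → ⟨R⟩φ is the dual of axiom 4, which corresponds to transitivity. Every such R is transitive — valid.
(B) ⟨R⟩φ → φ is the converse of T; it holds exactly when R ⊆ identity. Such an R need not be a subset of the identity — not valid.
(C) axiom B: valid iff R is symmetric. Every such R is symmetric — valid.
(D) ⟨R⟩φ → [R]⟨R⟩φ (axiom 5) characterises the euclidean frames. Every such R is euclidean — valid.

A, C, D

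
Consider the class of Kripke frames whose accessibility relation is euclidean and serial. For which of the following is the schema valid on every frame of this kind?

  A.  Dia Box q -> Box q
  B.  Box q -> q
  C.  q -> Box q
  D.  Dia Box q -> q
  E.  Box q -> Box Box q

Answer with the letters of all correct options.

A

(A) the dual of axiom 5: valid iff R is euclidean. Every such R is euclidean — valid.
(B) Box q -> q is axiom T; it is valid on a frame exactly when R is reflexive. Such an R need not be reflexive, so not valid.
(C) q -> Box q (equivalent to ◇p→p) corresponds to R being a subset of the identity. Such an R need not be a subset of the identity, so not valid.
(D) Dia Box q -> q (the dual of axiom B) characterises the symmetric frames. Such an R need not be symmetric — not valid.
(E) Box q -> Box Box q is axiom 4; it is valid on a frame exactly when R is transitive. Such an R need not be transitive, so not valid.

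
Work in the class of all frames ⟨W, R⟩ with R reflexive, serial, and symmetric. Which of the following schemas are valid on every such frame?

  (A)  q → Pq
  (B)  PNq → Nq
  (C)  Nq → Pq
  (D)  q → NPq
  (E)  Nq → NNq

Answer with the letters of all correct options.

A, C, D

(A) the dual of axiom T: valid iff R is reflexive. Every such R is reflexive — valid.
(B) PNq → Nq is the dual of axiom 5; it is valid on a frame exactly when R is euclidean. Such an R need not be euclidean, so not valid.
(C) Nq → Pq (axiom D) characterises the serial frames. Every such R is serial — valid.
(D) q → NPq is axiom B, which corresponds to symmetry. Every such R is symmetric — valid.
(E) axiom 4: valid iff R is transitive. Such an R need not be transitive — not valid.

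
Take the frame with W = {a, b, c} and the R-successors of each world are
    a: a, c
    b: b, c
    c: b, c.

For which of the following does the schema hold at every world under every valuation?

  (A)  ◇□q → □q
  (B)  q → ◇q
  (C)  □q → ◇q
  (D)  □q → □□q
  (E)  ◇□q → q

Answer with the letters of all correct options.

B, C

R is reflexive: each world relates to itself.
R is not symmetric: a R c but not c R a.
R is not transitive: a R c and c R b but not a R b.
R is not euclidean: a R c and a R a but not c R a.
R is serial: every world has an R-successor.
(A) ◇□q → □q is the dual of axiom 5; it is valid on a frame exactly when R is euclidean. R is not euclidean, so not valid.
(B) q → ◇q is the dual of axiom T; it is valid on a frame exactly when R is reflexive. R is reflexive, so valid.
(C) □q → ◇q is axiom D; it is valid on a frame exactly when R is serial. R is serial, so valid.
(D) □q → □□q is axiom 4; it is valid on a frame exactly when R is transitive. R is not transitive, so not valid.
(E) the dual of axiom B: valid iff R is symmetric. R is not symmetric — not valid.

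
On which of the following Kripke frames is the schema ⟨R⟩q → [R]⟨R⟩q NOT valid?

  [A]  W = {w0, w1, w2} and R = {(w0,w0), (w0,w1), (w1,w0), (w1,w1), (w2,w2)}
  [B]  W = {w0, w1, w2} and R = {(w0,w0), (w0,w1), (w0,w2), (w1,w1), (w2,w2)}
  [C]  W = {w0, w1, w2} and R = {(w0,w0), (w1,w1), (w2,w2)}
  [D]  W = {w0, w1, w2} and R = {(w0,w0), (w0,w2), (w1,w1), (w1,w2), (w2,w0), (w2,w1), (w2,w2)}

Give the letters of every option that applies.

B, D

The schema ⟨R⟩q → [R]⟨R⟩q is axiom 5; it is valid on a frame iff R is euclidean.
(A) R is euclidean (any two R-successors of the same world are R-related), so the schema is valid here.
(B) R is not euclidean (w0 R w1 and w0 R w0 but not w1 R w0), so the schema fails here.
(C) R is euclidean (any two R-successors of the same world are R-related), so the schema is valid here.
(D) R is not euclidean (w2 R w0 and w2 R w1 but not w0 R w1), so the schema fails here.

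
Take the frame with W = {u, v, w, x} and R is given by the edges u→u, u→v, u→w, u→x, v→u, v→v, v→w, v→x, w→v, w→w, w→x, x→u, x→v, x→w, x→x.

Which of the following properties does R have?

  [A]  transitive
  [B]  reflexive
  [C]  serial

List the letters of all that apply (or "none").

(A) not transitive: w R v and v R u but not w R u.
(B) reflexive: each world relates to itself.
(C) serial: every world has an R-successor.

B, C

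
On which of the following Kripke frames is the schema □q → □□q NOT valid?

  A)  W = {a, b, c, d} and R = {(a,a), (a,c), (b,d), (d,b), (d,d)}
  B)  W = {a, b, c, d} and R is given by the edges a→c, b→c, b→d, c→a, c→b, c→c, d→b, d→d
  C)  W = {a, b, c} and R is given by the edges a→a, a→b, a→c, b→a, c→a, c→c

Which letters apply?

The schema □q → □□q is axiom 4; it is valid on a frame iff R is transitive.
(A) R is not transitive (b R d and d R b but not b R b), so the schema fails here.
(B) R is not transitive (a R c and c R a but not a R a), so the schema fails here.
(C) R is not transitive (b R a and a R b but not b R b), so the schema fails here.

A, B, C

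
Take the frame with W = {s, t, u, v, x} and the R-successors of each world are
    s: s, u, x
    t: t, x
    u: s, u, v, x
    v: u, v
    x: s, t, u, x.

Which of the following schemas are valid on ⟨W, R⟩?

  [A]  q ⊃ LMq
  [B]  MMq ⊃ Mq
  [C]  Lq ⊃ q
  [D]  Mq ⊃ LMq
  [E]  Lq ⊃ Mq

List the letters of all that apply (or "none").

A, C, E

R is reflexive: each world relates to itself.
R is symmetric: every R-edge is matched by its reverse.
R is not transitive: s R u and u R v but not s R v.
R is not euclidean: u R s and u R v but not s R v.
R is serial: every world has an R-successor.
(A) q ⊃ LMq is axiom B; it is valid on a frame exactly when R is symmetric. R is symmetric, so valid.
(B) MMq ⊃ Mq is the dual of axiom 4; it is valid on a frame exactly when R is transitive. R is not transitive, so not valid.
(C) Lq ⊃ q (axiom T) characterises the reflexive frames. R is reflexive — valid.
(D) Mq ⊃ LMq is axiom 5; it is valid on a frame exactly when R is euclidean. R is not euclidean, so not valid.
(E) Lq ⊃ Mq (axiom D) characterises the serial frames. R is serial — valid.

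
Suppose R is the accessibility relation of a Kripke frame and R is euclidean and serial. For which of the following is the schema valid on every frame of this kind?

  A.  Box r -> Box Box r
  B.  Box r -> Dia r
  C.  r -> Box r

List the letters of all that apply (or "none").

(A) axiom 4: valid iff R is transitive. Such an R need not be transitive — not valid.
(B) Box r -> Dia r is axiom D, which corresponds to seriality. Every such R is serial — valid.
(C) r -> Box r (equivalent to ◇p→p) corresponds to R being a subset of the identity. Such an R need not be a subset of the identity, so not valid.

B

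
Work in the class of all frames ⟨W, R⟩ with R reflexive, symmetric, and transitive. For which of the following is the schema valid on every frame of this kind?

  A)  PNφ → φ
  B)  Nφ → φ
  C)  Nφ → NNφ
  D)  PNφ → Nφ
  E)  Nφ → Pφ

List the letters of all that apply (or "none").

A relation that is reflexive, symmetric, and transitive is also euclidean and serial.
(A) PNφ → φ is the dual of axiom B, which corresponds to symmetry. Every such R is symmetric — valid.
(B) Nφ → φ is axiom T; it is valid on a frame exactly when R is reflexive. Every such R is reflexive, so valid.
(C) Nφ → NNφ (axiom 4) characterises the transitive frames. Every such R is transitive — valid.
(D) PNφ → Nφ (the dual of axiom 5) characterises the euclidean frames. Every such R is euclidean — valid.
(E) Nφ → Pφ is axiom D; it is valid on a frame exactly when R is serial. Every such R is serial, so valid.

A, B, C, D, E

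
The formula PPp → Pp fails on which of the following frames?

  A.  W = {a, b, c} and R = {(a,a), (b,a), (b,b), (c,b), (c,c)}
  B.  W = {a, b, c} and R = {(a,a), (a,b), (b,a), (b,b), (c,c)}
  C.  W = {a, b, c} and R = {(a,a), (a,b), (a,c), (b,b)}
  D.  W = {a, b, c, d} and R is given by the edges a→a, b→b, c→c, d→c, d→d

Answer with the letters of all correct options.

The schema PPp → Pp is the dual of axiom 4; it is valid on a frame iff R is transitive.
(A) R is not transitive (c R b and b R a but not c R a), so the schema fails here.
(B) R is transitive (R is closed under composition), so the schema is valid here.
(C) R is transitive (R is closed under composition), so the schema is valid here.
(D) R is transitive (R is closed under composition), so the schema is valid here.

A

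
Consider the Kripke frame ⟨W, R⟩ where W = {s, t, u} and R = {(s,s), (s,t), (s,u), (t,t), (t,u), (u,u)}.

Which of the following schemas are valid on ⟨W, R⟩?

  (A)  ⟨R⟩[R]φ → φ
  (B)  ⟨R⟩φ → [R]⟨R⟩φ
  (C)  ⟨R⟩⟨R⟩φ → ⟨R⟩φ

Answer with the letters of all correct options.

C

R is not symmetric: s R t but not t R s.
R is transitive: R is closed under composition.
R is not euclidean: s R t and s R s but not t R s.
(A) the dual of axiom B: valid iff R is symmetric. R is not symmetric — not valid.
(B) axiom 5: valid iff R is euclidean. R is not euclidean — not valid.
(C) the dual of axiom 4: valid iff R is transitive. R is transitive — valid.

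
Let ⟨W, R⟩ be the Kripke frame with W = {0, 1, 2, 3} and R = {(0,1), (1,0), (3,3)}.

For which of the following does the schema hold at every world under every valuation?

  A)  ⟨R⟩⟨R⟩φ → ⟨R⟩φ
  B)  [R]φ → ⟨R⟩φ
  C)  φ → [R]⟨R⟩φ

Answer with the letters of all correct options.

C

R is symmetric: every R-edge is matched by its reverse.
R is not transitive: 0 R 1 and 1 R 0 but not 0 R 0.
R is not serial: 2 has no R-successor.
(A) ⟨R⟩⟨R⟩φ → ⟨R⟩φ is the dual of axiom 4; it is valid on a frame exactly when R is transitive. R is not transitive, so not valid.
(B) [R]φ → ⟨R⟩φ is axiom D; it is valid on a frame exactly when R is serial. R is not serial, so not valid.
(C) axiom B: valid iff R is symmetric. R is symmetric — valid.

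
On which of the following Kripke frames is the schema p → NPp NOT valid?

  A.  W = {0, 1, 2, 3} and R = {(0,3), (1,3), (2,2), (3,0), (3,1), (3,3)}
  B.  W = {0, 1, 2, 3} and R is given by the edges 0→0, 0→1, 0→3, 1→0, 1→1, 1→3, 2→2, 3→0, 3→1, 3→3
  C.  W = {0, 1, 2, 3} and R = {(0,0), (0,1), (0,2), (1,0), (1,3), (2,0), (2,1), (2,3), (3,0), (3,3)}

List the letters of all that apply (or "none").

The schema p → NPp is axiom B; it is valid on a frame iff R is symmetric.
(A) R is symmetric (every R-edge is matched by its reverse), so the schema is valid here.
(B) R is symmetric (every R-edge is matched by its reverse), so the schema is valid here.
(C) R is not symmetric (1 R 3 but not 3 R 1), so the schema fails here.

C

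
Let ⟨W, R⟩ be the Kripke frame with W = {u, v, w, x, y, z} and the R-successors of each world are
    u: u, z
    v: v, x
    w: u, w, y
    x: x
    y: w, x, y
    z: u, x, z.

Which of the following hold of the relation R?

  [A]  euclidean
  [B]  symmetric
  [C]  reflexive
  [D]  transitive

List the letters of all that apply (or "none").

(A) not euclidean: v R x and v R v but not x R v.
(B) not symmetric: v R x but not x R v.
(C) reflexive: each world relates to itself.
(D) not transitive: u R z and z R x but not u R x.

C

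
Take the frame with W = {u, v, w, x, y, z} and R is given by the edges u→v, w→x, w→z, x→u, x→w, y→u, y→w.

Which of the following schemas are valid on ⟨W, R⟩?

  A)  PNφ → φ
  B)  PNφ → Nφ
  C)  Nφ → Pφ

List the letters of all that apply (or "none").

R is not symmetric: u R v but not v R u.
R is not euclidean: w R x and w R z but not x R z.
R is not serial: v has no R-successor.
(A) PNφ → φ is the dual of axiom B, which corresponds to symmetry. R is not symmetric — not valid.
(B) PNφ → Nφ is the dual of axiom 5; it is valid on a frame exactly when R is euclidean. R is not euclidean, so not valid.
(C) Nφ → Pφ is axiom D, which corresponds to seriality. R is not serial — not valid.

none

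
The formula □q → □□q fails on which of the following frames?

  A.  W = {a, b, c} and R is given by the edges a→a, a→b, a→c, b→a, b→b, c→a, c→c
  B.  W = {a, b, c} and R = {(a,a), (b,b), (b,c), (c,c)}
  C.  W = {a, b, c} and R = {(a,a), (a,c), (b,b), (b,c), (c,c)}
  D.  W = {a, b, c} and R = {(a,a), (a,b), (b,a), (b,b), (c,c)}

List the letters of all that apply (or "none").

The schema □q → □□q is axiom 4; it is valid on a frame iff R is transitive.
(A) R is not transitive (b R a and a R c but not b R c), so the schema fails here.
(B) R is transitive (R is closed under composition), so the schema is valid here.
(C) R is transitive (R is closed under composition), so the schema is valid here.
(D) R is transitive (R is closed under composition), so the schema is valid here.

A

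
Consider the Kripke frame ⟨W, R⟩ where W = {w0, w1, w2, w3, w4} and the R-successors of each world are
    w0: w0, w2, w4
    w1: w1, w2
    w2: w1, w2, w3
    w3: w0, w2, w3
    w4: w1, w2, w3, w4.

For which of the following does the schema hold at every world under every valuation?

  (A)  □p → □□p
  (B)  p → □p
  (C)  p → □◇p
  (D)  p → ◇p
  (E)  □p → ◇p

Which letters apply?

R is reflexive: each world relates to itself.
R is not symmetric: w0 R w2 but not w2 R w0.
R is not transitive: w0 R w2 and w2 R w1 but not w0 R w1.
R is serial: every world has an R-successor.
R is not a subset of the identity: w0 R w2 with w0 ≠ w2.
(A) □p → □□p is axiom 4; it is valid on a frame exactly when R is transitive. R is not transitive, so not valid.
(B) p → □p (equivalent to ◇p→p) corresponds to R being a subset of the identity. Here R ⊄ identity, so not valid.
(C) p → □◇p is axiom B, which corresponds to symmetry. R is not symmetric — not valid.
(D) the dual of axiom T: valid iff R is reflexive. R is reflexive — valid.
(E) □p → ◇p is axiom D, which corresponds to seriality. R is serial — valid.

D, E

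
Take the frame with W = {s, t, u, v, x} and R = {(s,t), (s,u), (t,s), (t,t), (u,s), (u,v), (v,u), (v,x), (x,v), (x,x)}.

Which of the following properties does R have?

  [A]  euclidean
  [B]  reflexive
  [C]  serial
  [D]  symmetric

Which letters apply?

C, D

(A) not euclidean: s R t and s R u but not t R u.
(B) not reflexive: not s R s.
(C) serial: every world has an R-successor.
(D) symmetric: every R-edge is matched by its reverse.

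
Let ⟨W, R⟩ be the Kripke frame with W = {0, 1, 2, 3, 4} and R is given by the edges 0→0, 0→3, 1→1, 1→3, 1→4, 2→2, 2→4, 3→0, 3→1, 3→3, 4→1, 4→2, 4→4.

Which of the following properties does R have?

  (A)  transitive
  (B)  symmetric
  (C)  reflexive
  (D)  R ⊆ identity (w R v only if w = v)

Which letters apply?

B, C

(A) not transitive: 0 R 3 and 3 R 1 but not 0 R 1.
(B) symmetric: every R-edge is matched by its reverse.
(C) reflexive: each world relates to itself.
(D) not ⊆ identity: 0 R 3 with 0 ≠ 3.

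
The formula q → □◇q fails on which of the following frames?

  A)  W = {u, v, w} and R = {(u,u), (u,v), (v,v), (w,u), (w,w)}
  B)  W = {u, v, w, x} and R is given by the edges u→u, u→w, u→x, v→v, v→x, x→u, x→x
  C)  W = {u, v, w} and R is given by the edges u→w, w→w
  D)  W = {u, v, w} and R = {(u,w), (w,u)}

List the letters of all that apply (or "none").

A, B, C

The schema q → □◇q is axiom B; it is valid on a frame iff R is symmetric.
(A) R is not symmetric (u R v but not v R u), so the schema fails here.
(B) R is not symmetric (u R w but not w R u), so the schema fails here.
(C) R is not symmetric (u R w but not w R u), so the schema fails here.
(D) R is symmetric (every R-edge is matched by its reverse), so the schema is valid here.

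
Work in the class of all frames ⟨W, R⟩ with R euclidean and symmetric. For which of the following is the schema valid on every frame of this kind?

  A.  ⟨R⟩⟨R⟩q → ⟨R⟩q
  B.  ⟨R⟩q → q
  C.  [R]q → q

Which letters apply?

A symmetric euclidean relation is transitive (uRv and vRw give vRu by symmetry, then uRw by the euclidean condition, applied at v).
(A) ⟨R⟩⟨R⟩q → ⟨R⟩q is the dual of axiom 4; it is valid on a frame exactly when R is transitive. Every such R is transitive, so valid.
(B) ⟨R⟩q → q (the converse of T) corresponds to R being a subset of the identity. Such an R need not be a subset of the identity, so not valid.
(C) [R]q → q is axiom T; it is valid on a frame exactly when R is reflexive. Such an R need not be reflexive, so not valid.

A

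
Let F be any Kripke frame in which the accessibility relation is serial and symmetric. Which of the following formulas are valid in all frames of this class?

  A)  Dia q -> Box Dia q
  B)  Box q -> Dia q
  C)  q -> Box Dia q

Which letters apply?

(A) Dia q -> Box Dia q is axiom 5; it is valid on a frame exactly when R is euclidean. Such an R need not be euclidean, so not valid.
(B) Box q -> Dia q is axiom D, which corresponds to seriality. Every such R is serial — valid.
(C) axiom B: valid iff R is symmetric. Every such R is symmetric — valid.

B, C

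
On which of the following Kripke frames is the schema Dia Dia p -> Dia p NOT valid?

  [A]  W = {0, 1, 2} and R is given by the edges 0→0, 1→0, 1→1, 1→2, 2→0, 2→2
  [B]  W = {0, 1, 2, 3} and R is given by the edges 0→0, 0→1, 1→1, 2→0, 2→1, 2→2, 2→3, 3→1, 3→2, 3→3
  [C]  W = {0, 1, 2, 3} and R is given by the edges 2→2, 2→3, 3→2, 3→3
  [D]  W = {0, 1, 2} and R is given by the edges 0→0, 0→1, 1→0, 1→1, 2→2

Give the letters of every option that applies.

The schema Dia Dia p -> Dia p is the dual of axiom 4; it is valid on a frame iff R is transitive.
(A) R is transitive (R is closed under composition), so the schema is valid here.
(B) R is not transitive (3 R 2 and 2 R 0 but not 3 R 0), so the schema fails here.
(C) R is transitive (R is closed under composition), so the schema is valid here.
(D) R is transitive (R is closed under composition), so the schema is valid here.

B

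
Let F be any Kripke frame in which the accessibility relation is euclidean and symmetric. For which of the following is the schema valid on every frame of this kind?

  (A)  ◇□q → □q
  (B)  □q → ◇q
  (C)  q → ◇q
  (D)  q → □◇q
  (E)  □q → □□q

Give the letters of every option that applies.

A symmetric euclidean relation is transitive (uRv and vRw give vRu by symmetry, then uRw by the euclidean condition, applied at v).
(A) the dual of axiom 5: valid iff R is euclidean. Every such R is euclidean — valid.
(B) □q → ◇q is axiom D, which corresponds to seriality. Such an R need not be serial — not valid.
(C) the dual of axiom T: valid iff R is reflexive. Such an R need not be reflexive — not valid.
(D) q → □◇q (axiom B) characterises the symmetric frames. Every such R is symmetric — valid.
(E) axiom 4: valid iff R is transitive. Every such R is transitive — valid.

A, D, E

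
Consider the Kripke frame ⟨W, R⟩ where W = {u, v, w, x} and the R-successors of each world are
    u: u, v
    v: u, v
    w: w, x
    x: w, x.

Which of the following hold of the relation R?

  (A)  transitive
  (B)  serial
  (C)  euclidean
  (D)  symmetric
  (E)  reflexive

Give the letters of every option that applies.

A, B, C, D, E

(A) transitive: R is closed under composition.
(B) serial: every world has an R-successor.
(C) euclidean: any two R-successors of the same world are R-related.
(D) symmetric: every R-edge is matched by its reverse.
(E) reflexive: each world relates to itself.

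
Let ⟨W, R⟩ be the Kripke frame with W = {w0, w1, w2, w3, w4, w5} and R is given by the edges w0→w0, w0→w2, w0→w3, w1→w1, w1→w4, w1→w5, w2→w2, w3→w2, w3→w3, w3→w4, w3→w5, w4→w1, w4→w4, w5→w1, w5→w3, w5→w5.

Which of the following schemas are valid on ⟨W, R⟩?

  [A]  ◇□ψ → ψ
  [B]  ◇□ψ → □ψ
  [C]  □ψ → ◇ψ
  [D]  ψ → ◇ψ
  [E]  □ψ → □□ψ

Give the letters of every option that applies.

R is reflexive: each world relates to itself.
R is not symmetric: w0 R w2 but not w2 R w0.
R is not transitive: w0 R w3 and w3 R w4 but not w0 R w4.
R is not euclidean: w0 R w2 and w0 R w0 but not w2 R w0.
R is serial: every world has an R-successor.
(A) ◇□ψ → ψ is the dual of axiom B, which corresponds to symmetry. R is not symmetric — not valid.
(B) the dual of axiom 5: valid iff R is euclidean. R is not euclidean — not valid.
(C) □ψ → ◇ψ (axiom D) characterises the serial frames. R is serial — valid.
(D) ψ → ◇ψ (the dual of axiom T) characterises the reflexive frames. R is reflexive — valid.
(E) □ψ → □□ψ is axiom 4; it is valid on a frame exactly when R is transitive. R is not transitive, so not valid.

C, D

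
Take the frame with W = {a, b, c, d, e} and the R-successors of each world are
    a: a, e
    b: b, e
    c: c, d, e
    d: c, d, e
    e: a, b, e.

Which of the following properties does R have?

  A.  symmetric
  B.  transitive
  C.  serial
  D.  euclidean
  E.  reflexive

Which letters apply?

C, E

(A) not symmetric: c R e but not e R c.
(B) not transitive: a R e and e R b but not a R b.
(C) serial: every world has an R-successor.
(D) not euclidean: c R e and c R c but not e R c.
(E) reflexive: each world relates to itself.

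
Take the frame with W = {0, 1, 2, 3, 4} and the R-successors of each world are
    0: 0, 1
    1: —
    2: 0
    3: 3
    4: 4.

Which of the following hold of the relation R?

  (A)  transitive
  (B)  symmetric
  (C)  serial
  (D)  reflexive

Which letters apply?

none

(A) not transitive: 2 R 0 and 0 R 1 but not 2 R 1.
(B) not symmetric: 0 R 1 but not 1 R 0.
(C) not serial: 1 has no R-successor.
(D) not reflexive: not 1 R 1.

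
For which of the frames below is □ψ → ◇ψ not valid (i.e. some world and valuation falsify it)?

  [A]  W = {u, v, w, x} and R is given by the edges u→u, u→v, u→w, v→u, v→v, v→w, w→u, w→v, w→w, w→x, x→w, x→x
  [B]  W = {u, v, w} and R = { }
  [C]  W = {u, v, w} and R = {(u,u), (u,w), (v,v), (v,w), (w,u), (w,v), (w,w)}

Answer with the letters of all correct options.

B

The schema □ψ → ◇ψ is axiom D; it is valid on a frame iff R is serial.
(A) R is serial (every world has an R-successor), so the schema is valid here.
(B) R is not serial (u has no R-successor), so the schema fails here.
(C) R is serial (every world has an R-successor), so the schema is valid here.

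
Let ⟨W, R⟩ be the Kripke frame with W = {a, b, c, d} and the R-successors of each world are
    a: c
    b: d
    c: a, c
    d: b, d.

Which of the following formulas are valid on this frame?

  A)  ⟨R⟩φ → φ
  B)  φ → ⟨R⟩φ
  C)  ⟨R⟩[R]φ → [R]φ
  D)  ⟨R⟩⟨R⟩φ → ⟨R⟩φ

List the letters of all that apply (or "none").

none

R is not reflexive: not a R a.
R is not transitive: a R c and c R a but not a R a.
R is not euclidean: c R a and c R a but not a R a.
R is not a subset of the identity: a R c with a ≠ c.
(A) ⟨R⟩φ → φ is valid only on frames where every R-edge is a self-loop. Here R ⊄ identity — not valid.
(B) φ → ⟨R⟩φ is the dual of axiom T, which corresponds to reflexivity. R is not reflexive — not valid.
(C) ⟨R⟩[R]φ → [R]φ is the dual of axiom 5; it is valid on a frame exactly when R is euclidean. R is not euclidean, so not valid.
(D) ⟨R⟩⟨R⟩φ → ⟨R⟩φ is the dual of axiom 4, which corresponds to transitivity. R is not transitive — not valid.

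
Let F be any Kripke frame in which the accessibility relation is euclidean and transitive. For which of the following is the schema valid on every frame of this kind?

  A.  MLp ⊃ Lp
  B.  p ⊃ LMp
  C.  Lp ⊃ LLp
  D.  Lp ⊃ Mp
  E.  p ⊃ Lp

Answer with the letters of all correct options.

(A) MLp ⊃ Lp (the dual of axiom 5) characterises the euclidean frames. Every such R is euclidean — valid.
(B) p ⊃ LMp is axiom B, which corresponds to symmetry. Such an R need not be symmetric — not valid.
(C) Lp ⊃ LLp (axiom 4) characterises the transitive frames. Every such R is transitive — valid.
(D) Lp ⊃ Mp is axiom D; it is valid on a frame exactly when R is serial. Such an R need not be serial, so not valid.
(E) p ⊃ Lp is equivalent to ◇p→p; it holds exactly when R ⊆ identity. Such an R need not be a subset of the identity — not valid.

A, C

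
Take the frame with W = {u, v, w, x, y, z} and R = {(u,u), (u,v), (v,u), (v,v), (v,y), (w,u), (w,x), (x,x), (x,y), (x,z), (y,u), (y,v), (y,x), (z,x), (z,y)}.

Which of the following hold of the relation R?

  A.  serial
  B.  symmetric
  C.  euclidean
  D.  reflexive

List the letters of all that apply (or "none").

(A) serial: every world has an R-successor.
(B) not symmetric: w R u but not u R w.
(C) not euclidean: v R u and v R y but not u R y.
(D) not reflexive: not w R w.

A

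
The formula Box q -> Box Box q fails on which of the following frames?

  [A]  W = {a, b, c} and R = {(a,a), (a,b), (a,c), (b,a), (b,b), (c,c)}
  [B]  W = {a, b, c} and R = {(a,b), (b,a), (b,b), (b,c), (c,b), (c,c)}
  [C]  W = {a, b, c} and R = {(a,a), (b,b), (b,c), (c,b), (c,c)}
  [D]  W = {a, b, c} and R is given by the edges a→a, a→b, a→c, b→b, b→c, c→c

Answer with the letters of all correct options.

A, B

The schema Box q -> Box Box q is axiom 4; it is valid on a frame iff R is transitive.
(A) R is not transitive (b R a and a R c but not b R c), so the schema fails here.
(B) R is not transitive (a R b and b R a but not a R a), so the schema fails here.
(C) R is transitive (R is closed under composition), so the schema is valid here.
(D) R is transitive (R is closed under composition), so the schema is valid here.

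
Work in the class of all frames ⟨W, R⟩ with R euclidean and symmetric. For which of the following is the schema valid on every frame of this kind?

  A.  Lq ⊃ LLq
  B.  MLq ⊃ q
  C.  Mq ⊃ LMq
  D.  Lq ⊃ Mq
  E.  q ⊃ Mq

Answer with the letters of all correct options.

A, B, C

A symmetric euclidean relation is transitive (uRv and vRw give vRu by symmetry, then uRw by the euclidean condition, applied at v).
(A) Lq ⊃ LLq is axiom 4; it is valid on a frame exactly when R is transitive. Every such R is transitive, so valid.
(B) MLq ⊃ q (the dual of axiom B) characterises the symmetric frames. Every such R is symmetric — valid.
(C) Mq ⊃ LMq is axiom 5; it is valid on a frame exactly when R is euclidean. Every such R is euclidean, so valid.
(D) axiom D: valid iff R is serial. Such an R need not be serial — not valid.
(E) q ⊃ Mq (the dual of axiom T) characterises the reflexive frames. Such an R need not be reflexive — not valid.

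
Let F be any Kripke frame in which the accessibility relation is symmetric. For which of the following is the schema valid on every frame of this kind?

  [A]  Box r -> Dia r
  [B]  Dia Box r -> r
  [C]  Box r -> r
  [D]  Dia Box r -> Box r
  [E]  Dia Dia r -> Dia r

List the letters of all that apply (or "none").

B

(A) Box r -> Dia r is axiom D, which corresponds to seriality. Such an R need not be serial — not valid.
(B) Dia Box r -> r (the dual of axiom B) characterises the symmetric frames. Every such R is symmetric — valid.
(C) axiom T: valid iff R is reflexive. Such an R need not be reflexive — not valid.
(D) Dia Box r -> Box r is the dual of axiom 5; it is valid on a frame exactly when R is euclidean. Such an R need not be euclidean, so not valid.
(E) the dual of axiom 4: valid iff R is transitive. Such an R need not be transitive — not valid.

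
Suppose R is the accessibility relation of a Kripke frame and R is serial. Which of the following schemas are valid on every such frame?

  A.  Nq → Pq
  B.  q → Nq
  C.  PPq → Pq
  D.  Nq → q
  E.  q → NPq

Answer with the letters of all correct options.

A

(A) axiom D: valid iff R is serial. Every such R is serial — valid.
(B) q → Nq (equivalent to ◇p→p) corresponds to R being a subset of the identity. Such an R need not be a subset of the identity, so not valid.
(C) the dual of axiom 4: valid iff R is transitive. Such an R need not be transitive — not valid.
(D) Nq → q (axiom T) characterises the reflexive frames. Such an R need not be reflexive — not valid.
(E) axiom B: valid iff R is symmetric. Such an R need not be symmetric — not valid.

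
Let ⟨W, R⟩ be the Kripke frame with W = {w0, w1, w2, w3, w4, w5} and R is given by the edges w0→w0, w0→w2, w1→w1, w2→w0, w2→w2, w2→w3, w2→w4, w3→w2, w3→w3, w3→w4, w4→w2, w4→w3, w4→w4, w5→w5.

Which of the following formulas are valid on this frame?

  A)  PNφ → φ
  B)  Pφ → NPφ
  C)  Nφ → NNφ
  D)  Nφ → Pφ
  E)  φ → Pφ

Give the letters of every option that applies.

A, D, E

R is reflexive: each world relates to itself.
R is symmetric: every R-edge is matched by its reverse.
R is not transitive: w0 R w2 and w2 R w3 but not w0 R w3.
R is not euclidean: w2 R w0 and w2 R w3 but not w0 R w3.
R is serial: every world has an R-successor.
(A) PNφ → φ (the dual of axiom B) characterises the symmetric frames. R is symmetric — valid.
(B) Pφ → NPφ is axiom 5, which corresponds to the euclidean property. R is not euclidean — not valid.
(C) Nφ → NNφ (axiom 4) characterises the transitive frames. R is not transitive — not valid.
(D) Nφ → Pφ is axiom D; it is valid on a frame exactly when R is serial. R is serial, so valid.
(E) φ → Pφ is the dual of axiom T, which corresponds to reflexivity. R is reflexive — valid.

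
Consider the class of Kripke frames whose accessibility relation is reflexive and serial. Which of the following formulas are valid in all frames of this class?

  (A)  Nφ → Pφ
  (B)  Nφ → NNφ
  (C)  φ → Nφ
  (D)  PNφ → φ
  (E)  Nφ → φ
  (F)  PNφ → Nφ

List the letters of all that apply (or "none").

A, E

(A) Nφ → Pφ is axiom D, which corresponds to seriality. Every such R is serial — valid.
(B) Nφ → NNφ is axiom 4; it is valid on a frame exactly when R is transitive. Such an R need not be transitive, so not valid.
(C) φ → Nφ is equivalent to ◇p→p; it holds exactly when R ⊆ identity. Such an R need not be a subset of the identity — not valid.
(D) PNφ → φ is the dual of axiom B; it is valid on a frame exactly when R is symmetric. Such an R need not be symmetric, so not valid.
(E) Nφ → φ (axiom T) characterises the reflexive frames. Every such R is reflexive — valid.
(F) the dual of axiom 5: valid iff R is euclidean. Such an R need not be euclidean — not valid.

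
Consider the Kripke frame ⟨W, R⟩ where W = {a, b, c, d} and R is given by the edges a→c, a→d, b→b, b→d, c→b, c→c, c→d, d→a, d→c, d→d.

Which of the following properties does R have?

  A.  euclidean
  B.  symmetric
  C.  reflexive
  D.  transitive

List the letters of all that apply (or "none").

none

(A) not euclidean: b R d and b R b but not d R b.
(B) not symmetric: a R c but not c R a.
(C) not reflexive: not a R a.
(D) not transitive: a R c and c R b but not a R b.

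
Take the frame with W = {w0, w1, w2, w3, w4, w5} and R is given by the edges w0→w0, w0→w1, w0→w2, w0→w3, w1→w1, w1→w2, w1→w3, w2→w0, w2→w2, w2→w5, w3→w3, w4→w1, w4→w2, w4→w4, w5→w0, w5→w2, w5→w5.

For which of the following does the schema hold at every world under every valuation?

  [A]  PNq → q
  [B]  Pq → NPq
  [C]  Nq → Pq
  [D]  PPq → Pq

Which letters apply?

C

R is not symmetric: w0 R w1 but not w1 R w0.
R is not transitive: w0 R w2 and w2 R w5 but not w0 R w5.
R is not euclidean: w0 R w1 and w0 R w0 but not w1 R w0.
R is serial: every world has an R-successor.
(A) PNq → q is the dual of axiom B, which corresponds to symmetry. R is not symmetric — not valid.
(B) Pq → NPq (axiom 5) characterises the euclidean frames. R is not euclidean — not valid.
(C) Nq → Pq (axiom D) characterises the serial frames. R is serial — valid.
(D) PPq → Pq (the dual of axiom 4) characterises the transitive frames. R is not transitive — not valid.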